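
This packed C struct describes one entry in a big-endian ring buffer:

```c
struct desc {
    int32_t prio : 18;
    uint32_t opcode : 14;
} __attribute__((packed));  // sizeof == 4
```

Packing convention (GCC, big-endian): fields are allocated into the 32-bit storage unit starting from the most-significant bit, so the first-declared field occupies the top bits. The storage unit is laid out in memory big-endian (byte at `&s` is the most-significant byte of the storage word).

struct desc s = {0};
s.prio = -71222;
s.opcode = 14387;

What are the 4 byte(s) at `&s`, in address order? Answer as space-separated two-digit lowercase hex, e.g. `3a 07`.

prio (18b) val=-71222 bits=0x2e9ca at bit 14: 0xba728000
opcode (14b) val=14387 bits=0x3833 at bit 0: 0xba72b833
word = 0xba72b833 → big-endian bytes:
  [0]=0xba  [1]=0x72  [2]=0xb8  [3]=0x33

ba 72 b8 33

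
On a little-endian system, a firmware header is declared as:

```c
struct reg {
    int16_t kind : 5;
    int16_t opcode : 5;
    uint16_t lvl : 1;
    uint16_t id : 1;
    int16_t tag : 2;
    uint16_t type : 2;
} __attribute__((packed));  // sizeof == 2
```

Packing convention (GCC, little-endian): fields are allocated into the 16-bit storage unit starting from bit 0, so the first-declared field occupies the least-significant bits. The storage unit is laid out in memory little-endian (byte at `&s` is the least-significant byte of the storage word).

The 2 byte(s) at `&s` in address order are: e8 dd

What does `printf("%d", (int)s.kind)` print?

[0]=0xe8 [1]=0xdd (little-endian) → word 0xdde8
kind:5 @ bit 0 → (0xdde8>>0)&0x1f = 0x8  ←
opcode:5 @ bit 5 → (0xdde8>>5)&0x1f = 0xf
lvl:1 @ bit 10 → (0xdde8>>10)&0x1 = 0x1
id:1 @ bit 11 → (0xdde8>>11)&0x1 = 0x1
tag:2 @ bit 12 → (0xdde8>>12)&0x3 = 0x1
type:2 @ bit 14 → (0xdde8>>14)&0x3 = 0x3
kind signed 5b, MSB=0: value = 8

8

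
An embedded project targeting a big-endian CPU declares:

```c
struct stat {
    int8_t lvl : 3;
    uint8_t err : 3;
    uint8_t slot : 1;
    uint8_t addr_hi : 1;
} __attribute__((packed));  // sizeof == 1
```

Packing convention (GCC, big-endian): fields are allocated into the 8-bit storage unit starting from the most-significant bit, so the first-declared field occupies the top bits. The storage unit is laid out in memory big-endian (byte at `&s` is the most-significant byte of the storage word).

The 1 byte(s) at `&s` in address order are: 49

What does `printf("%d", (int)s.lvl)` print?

2

[0]=0x49 (big-endian) → word 0x49
lvl:3 @ bit 5 → (0x49>>5)&0x7 = 0x2  ←
err:3 @ bit 2 → (0x49>>2)&0x7 = 0x2
slot:1 @ bit 1 → (0x49>>1)&0x1 = 0x0
addr_hi:1 @ bit 0 → (0x49>>0)&0x1 = 0x1
lvl signed 3b, MSB=0: value = 2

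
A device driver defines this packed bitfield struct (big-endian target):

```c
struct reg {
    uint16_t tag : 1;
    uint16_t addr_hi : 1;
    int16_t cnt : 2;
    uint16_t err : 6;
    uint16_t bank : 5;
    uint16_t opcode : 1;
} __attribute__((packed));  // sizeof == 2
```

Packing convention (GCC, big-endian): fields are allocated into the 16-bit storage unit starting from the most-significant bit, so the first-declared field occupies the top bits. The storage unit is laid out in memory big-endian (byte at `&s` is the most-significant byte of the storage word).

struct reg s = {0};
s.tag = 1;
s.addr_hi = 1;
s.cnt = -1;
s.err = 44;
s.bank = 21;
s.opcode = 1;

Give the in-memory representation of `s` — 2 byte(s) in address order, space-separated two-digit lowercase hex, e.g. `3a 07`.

tag (1b) val=1 bits=0x1 at bit 15: 0x8000
addr_hi (1b) val=1 bits=0x1 at bit 14: 0xc000
cnt (2b) val=-1 bits=0x3 at bit 12: 0xf000
err (6b) val=44 bits=0x2c at bit 6: 0xfb00
bank (5b) val=21 bits=0x15 at bit 1: 0xfb2a
opcode (1b) val=1 bits=0x1 at bit 0: 0xfb2b
word = 0xfb2b → big-endian bytes:
  [0]=0xfb  [1]=0x2b

fb 2b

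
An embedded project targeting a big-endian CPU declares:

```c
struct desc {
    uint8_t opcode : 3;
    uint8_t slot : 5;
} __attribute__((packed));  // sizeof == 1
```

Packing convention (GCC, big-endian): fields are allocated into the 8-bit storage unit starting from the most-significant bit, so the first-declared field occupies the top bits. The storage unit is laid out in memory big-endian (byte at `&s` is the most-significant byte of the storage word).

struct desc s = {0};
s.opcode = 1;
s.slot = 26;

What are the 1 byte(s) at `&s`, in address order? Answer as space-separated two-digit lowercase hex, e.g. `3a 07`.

3a

opcode (3b) val=1 bits=0x1 at bit 5: 0x20
slot (5b) val=26 bits=0x1a at bit 0: 0x3a
word = 0x3a → big-endian bytes:
  [0]=0x3a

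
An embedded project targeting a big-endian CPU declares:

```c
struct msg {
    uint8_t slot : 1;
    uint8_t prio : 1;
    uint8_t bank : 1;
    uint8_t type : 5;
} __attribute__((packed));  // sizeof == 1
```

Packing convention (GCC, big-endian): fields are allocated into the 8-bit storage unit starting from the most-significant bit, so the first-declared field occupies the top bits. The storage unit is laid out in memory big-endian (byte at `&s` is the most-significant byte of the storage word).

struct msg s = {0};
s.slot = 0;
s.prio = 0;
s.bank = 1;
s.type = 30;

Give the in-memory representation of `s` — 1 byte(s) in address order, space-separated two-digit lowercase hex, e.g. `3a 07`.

3e

[7+:1] slot=0 & 0x1 = 0x0; word=0x00
[6+:1] prio=0 & 0x1 = 0x0; word=0x00
[5+:1] bank=1 & 0x1 = 0x1; word=0x20
[0+:5] type=30 & 0x1f = 0x1e; word=0x3e
word = 0x3e → big-endian bytes:
  [0]=0x3e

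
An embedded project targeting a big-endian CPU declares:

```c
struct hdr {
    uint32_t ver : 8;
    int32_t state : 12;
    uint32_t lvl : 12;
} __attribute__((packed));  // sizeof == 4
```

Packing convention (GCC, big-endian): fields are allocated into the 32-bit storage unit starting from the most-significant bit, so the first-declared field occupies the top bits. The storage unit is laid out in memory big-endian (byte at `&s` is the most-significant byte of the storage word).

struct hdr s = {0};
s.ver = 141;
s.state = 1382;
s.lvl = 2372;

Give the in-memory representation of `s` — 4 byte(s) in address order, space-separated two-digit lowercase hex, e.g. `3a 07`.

ver (8b) val=141 bits=0x8d at bit 24: 0x8d000000
state (12b) val=1382 bits=0x566 at bit 12: 0x8d566000
lvl (12b) val=2372 bits=0x944 at bit 0: 0x8d566944
word = 0x8d566944 → big-endian bytes:
  [0]=0x8d  [1]=0x56  [2]=0x69  [3]=0x44

8d 56 69 44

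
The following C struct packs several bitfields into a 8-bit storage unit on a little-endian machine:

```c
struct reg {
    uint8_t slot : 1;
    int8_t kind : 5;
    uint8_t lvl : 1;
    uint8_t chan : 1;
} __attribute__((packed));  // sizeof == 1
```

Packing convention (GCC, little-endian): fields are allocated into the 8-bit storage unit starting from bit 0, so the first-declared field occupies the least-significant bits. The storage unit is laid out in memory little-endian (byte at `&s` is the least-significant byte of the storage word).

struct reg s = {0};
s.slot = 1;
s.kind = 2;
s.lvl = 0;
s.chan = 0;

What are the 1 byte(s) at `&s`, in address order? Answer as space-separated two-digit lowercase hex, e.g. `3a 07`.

05

[0+:1] slot=1 & 0x1 = 0x1; word=0x01
[1+:5] kind=2 & 0x1f = 0x2; word=0x05
[6+:1] lvl=0 & 0x1 = 0x0; word=0x05
[7+:1] chan=0 & 0x1 = 0x0; word=0x05
word = 0x05 → little-endian bytes:
  [0]=0x05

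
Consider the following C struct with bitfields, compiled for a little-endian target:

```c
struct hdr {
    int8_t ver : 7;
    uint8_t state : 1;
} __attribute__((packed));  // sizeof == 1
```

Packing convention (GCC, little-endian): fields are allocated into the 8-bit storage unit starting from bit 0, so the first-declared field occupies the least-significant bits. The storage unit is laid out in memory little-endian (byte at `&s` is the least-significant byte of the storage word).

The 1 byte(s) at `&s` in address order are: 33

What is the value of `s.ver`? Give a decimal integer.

[0]=0x33 (little-endian) → word 0x33
ver [0+:7] = (word>>0) & 0x7f = 51  ←
state [7+:1] = (word>>7) & 0x1 = 0
ver signed 7b, MSB=0: value = 51

51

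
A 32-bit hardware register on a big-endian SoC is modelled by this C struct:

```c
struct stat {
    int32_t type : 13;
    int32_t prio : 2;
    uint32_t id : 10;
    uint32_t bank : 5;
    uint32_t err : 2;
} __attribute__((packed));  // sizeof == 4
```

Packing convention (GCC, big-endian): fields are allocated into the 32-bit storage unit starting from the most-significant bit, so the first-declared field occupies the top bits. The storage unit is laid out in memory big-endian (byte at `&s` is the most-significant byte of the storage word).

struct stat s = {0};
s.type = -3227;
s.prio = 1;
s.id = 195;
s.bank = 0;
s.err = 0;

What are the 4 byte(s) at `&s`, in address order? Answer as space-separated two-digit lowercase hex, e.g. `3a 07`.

9b 2a 61 80

type (13b) val=-3227 bits=0x1365 at bit 19: 0x9b280000
prio (2b) val=1 bits=0x1 at bit 17: 0x9b2a0000
id (10b) val=195 bits=0xc3 at bit 7: 0x9b2a6180
bank (5b) val=0 bits=0x0 at bit 2: 0x9b2a6180
err (2b) val=0 bits=0x0 at bit 0: 0x9b2a6180
word = 0x9b2a6180 → big-endian bytes:
  [0]=0x9b  [1]=0x2a  [2]=0x61  [3]=0x80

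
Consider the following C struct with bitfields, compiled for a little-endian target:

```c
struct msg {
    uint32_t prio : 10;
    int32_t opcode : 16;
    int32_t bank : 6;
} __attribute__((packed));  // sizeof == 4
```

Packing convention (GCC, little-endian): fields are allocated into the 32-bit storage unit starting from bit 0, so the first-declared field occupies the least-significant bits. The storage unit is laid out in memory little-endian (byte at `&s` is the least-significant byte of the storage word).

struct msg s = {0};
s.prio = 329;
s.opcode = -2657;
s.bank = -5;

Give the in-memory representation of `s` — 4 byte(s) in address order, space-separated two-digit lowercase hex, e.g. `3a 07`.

prio (10b) val=329 bits=0x149 at bit 0: 0x00000149
opcode (16b) val=-2657 bits=0xf59f at bit 10: 0x03d67d49
bank (6b) val=-5 bits=0x3b at bit 26: 0xefd67d49
word = 0xefd67d49 → little-endian bytes:
  [0]=0x49  [1]=0x7d  [2]=0xd6  [3]=0xef

49 7d d6 ef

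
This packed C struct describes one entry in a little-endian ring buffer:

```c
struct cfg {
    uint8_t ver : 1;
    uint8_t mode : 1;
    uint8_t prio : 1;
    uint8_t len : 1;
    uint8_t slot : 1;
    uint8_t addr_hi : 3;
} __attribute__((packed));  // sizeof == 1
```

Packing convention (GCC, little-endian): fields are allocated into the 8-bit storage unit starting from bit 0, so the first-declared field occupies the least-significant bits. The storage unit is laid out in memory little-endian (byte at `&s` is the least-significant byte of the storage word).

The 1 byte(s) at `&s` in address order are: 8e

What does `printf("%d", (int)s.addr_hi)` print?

[0]=0x8e (little-endian) → word 0x8e
ver:1 @ bit 0 → (0x8e>>0)&0x1 = 0x0
mode:1 @ bit 1 → (0x8e>>1)&0x1 = 0x1
prio:1 @ bit 2 → (0x8e>>2)&0x1 = 0x1
len:1 @ bit 3 → (0x8e>>3)&0x1 = 0x1
slot:1 @ bit 4 → (0x8e>>4)&0x1 = 0x0
addr_hi:3 @ bit 5 → (0x8e>>5)&0x7 = 0x4  ←

4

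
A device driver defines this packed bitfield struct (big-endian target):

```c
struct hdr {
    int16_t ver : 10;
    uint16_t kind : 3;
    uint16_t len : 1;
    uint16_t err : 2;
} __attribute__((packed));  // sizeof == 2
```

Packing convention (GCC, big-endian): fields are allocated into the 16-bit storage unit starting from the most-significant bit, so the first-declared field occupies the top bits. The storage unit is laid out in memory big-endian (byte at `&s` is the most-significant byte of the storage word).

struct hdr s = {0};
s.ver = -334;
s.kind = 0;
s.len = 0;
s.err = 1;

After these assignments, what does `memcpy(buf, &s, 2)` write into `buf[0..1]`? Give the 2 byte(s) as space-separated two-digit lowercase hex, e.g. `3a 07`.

[6+:10] ver=-334 & 0x3ff = 0x2b2; word=0xac80
[3+:3] kind=0 & 0x7 = 0x0; word=0xac80
[2+:1] len=0 & 0x1 = 0x0; word=0xac80
[0+:2] err=1 & 0x3 = 0x1; word=0xac81
word = 0xac81 → big-endian bytes:
  [0]=0xac  [1]=0x81

ac 81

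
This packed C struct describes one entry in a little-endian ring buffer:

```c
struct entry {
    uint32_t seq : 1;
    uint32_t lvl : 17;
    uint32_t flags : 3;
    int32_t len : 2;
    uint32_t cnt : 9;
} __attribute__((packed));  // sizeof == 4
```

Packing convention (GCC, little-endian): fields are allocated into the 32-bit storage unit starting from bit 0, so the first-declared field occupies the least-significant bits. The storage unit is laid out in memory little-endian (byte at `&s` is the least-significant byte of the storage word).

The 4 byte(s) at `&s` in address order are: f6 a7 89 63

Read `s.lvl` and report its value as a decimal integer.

[0]=0xf6 [1]=0xa7 [2]=0x89 [3]=0x63 (little-endian) → word 0x6389a7f6
seq [0+:1] = (word>>0) & 0x1 = 0
lvl [1+:17] = (word>>1) & 0x1ffff = 54267  ←
flags [18+:3] = (word>>18) & 0x7 = 2
len [21+:2] = (word>>21) & 0x3 = 0
cnt [23+:9] = (word>>23) & 0x1ff = 199

54267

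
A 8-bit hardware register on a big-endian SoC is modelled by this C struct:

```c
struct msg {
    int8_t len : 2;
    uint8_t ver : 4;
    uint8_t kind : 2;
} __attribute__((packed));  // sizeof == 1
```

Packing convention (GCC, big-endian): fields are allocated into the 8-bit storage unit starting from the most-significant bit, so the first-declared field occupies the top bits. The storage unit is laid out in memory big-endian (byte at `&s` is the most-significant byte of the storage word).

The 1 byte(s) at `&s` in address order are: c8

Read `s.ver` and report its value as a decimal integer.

[0]=0xc8 (big-endian) → word 0xc8
len [6+:2] = (word>>6) & 0x3 = 3
ver [2+:4] = (word>>2) & 0xf = 2  ←
kind [0+:2] = (word>>0) & 0x3 = 0

2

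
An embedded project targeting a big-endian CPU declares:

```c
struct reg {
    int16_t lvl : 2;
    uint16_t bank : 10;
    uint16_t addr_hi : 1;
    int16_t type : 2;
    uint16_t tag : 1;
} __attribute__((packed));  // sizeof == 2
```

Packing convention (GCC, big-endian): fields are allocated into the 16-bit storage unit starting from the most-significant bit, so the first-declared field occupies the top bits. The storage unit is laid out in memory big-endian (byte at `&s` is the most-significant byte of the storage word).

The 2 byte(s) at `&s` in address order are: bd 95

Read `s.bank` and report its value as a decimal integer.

985

[0]=0xbd [1]=0x95 (big-endian) → word 0xbd95
lvl:2 @ bit 14 → (0xbd95>>14)&0x3 = 0x2
bank:10 @ bit 4 → (0xbd95>>4)&0x3ff = 0x3d9  ←
addr_hi:1 @ bit 3 → (0xbd95>>3)&0x1 = 0x0
type:2 @ bit 1 → (0xbd95>>1)&0x3 = 0x2
tag:1 @ bit 0 → (0xbd95>>0)&0x1 = 0x1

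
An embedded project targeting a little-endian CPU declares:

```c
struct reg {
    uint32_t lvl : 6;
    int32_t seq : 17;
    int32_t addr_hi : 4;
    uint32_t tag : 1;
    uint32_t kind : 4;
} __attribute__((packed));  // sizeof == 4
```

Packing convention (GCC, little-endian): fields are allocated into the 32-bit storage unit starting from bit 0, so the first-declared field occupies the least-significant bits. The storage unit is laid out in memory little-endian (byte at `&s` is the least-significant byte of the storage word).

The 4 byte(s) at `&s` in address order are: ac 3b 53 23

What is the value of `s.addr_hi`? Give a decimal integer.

6

[0]=0xac [1]=0x3b [2]=0x53 [3]=0x23 (little-endian) → word 0x23533bac
lvl [0+:6] = (word>>0) & 0x3f = 44
seq [6+:17] = (word>>6) & 0x1ffff = 85230
addr_hi [23+:4] = (word>>23) & 0xf = 6  ←
tag [27+:1] = (word>>27) & 0x1 = 0
kind [28+:4] = (word>>28) & 0xf = 2
addr_hi signed 4b, MSB=0: value = 6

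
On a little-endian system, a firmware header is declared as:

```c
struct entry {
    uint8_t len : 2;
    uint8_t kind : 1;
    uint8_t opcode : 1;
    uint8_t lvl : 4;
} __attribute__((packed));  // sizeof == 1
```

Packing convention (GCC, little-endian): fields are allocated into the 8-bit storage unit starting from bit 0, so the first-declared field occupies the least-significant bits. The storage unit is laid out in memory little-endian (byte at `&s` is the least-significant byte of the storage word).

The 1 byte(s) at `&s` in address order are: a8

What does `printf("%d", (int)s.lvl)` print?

[0]=0xa8 (little-endian) → word 0xa8
len:2 @ bit 0 → (0xa8>>0)&0x3 = 0x0
kind:1 @ bit 2 → (0xa8>>2)&0x1 = 0x0
opcode:1 @ bit 3 → (0xa8>>3)&0x1 = 0x1
lvl:4 @ bit 4 → (0xa8>>4)&0xf = 0xa  ←

10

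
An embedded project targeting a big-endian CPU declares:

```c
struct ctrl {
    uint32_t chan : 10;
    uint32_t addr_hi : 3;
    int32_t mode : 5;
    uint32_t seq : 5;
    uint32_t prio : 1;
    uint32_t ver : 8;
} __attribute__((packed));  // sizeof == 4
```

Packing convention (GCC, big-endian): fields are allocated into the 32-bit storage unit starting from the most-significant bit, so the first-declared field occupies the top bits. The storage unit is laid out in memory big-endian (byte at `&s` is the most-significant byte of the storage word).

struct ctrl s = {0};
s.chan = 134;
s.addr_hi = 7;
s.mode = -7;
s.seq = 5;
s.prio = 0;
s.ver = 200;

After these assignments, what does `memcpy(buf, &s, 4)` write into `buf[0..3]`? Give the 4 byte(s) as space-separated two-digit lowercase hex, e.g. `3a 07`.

chan:10 = 134 → 0x86 << 22 → word 0x21800000
addr_hi:3 = 7 → 0x7 << 19 → word 0x21b80000
mode:5 = -7 → 0x19 << 14 → word 0x21be4000
seq:5 = 5 → 0x5 << 9 → word 0x21be4a00
prio:1 = 0 → 0x0 << 8 → word 0x21be4a00
ver:8 = 200 → 0xc8 << 0 → word 0x21be4ac8
word = 0x21be4ac8 → big-endian bytes:
  [0]=0x21  [1]=0xbe  [2]=0x4a  [3]=0xc8

21 be 4a c8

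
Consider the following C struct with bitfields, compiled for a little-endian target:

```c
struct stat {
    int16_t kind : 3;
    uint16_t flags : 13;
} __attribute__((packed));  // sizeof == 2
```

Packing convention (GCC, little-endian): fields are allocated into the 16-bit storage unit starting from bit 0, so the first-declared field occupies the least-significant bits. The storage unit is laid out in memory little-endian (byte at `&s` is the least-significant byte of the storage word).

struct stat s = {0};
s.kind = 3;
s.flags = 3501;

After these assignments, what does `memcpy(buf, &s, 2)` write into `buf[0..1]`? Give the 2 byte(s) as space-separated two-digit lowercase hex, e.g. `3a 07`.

[0+:3] kind=3 & 0x7 = 0x3; word=0x0003
[3+:13] flags=3501 & 0x1fff = 0xdad; word=0x6d6b
word = 0x6d6b → little-endian bytes:
  [0]=0x6b  [1]=0x6d

6b 6d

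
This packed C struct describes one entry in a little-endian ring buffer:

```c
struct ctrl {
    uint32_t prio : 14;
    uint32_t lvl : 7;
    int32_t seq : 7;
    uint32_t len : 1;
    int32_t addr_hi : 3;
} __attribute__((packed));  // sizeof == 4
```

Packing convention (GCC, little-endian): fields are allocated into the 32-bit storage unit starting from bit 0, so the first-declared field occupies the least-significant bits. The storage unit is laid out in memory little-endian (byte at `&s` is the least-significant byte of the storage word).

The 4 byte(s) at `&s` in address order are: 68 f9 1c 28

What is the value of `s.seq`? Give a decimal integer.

-64

[0]=0x68 [1]=0xf9 [2]=0x1c [3]=0x28 (little-endian) → word 0x281cf968
prio:14 @ bit 0 → (0x281cf968>>0)&0x3fff = 0x3968
lvl:7 @ bit 14 → (0x281cf968>>14)&0x7f = 0x73
seq:7 @ bit 21 → (0x281cf968>>21)&0x7f = 0x40  ←
len:1 @ bit 28 → (0x281cf968>>28)&0x1 = 0x0
addr_hi:3 @ bit 29 → (0x281cf968>>29)&0x7 = 0x1
seq signed 7b, MSB=1: 64 - 128 = -64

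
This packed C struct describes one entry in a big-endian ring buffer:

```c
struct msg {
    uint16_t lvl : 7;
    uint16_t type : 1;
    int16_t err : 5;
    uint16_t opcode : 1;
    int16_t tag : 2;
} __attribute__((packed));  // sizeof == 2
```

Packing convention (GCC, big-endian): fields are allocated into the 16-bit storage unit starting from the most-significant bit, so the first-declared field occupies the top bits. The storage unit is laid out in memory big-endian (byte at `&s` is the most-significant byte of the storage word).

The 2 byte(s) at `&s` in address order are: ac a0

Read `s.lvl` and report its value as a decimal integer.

86

[0]=0xac [1]=0xa0 (big-endian) → word 0xaca0
lvl [9+:7] = (word>>9) & 0x7f = 86  ←
type [8+:1] = (word>>8) & 0x1 = 0
err [3+:5] = (word>>3) & 0x1f = 20
opcode [2+:1] = (word>>2) & 0x1 = 0
tag [0+:2] = (word>>0) & 0x3 = 0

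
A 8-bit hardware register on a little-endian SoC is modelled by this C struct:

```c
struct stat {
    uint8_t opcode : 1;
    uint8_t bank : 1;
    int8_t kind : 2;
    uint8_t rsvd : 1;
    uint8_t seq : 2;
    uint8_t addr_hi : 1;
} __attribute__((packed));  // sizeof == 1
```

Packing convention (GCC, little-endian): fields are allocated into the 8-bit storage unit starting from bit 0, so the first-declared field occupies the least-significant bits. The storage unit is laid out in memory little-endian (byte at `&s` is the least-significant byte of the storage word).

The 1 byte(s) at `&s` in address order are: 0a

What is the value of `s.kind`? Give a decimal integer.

[0]=0x0a (little-endian) → word 0x0a
opcode [0+:1] = (word>>0) & 0x1 = 0
bank [1+:1] = (word>>1) & 0x1 = 1
kind [2+:2] = (word>>2) & 0x3 = 2  ←
rsvd [4+:1] = (word>>4) & 0x1 = 0
seq [5+:2] = (word>>5) & 0x3 = 0
addr_hi [7+:1] = (word>>7) & 0x1 = 0
kind signed 2b, MSB=1: 2 - 4 = -2

-2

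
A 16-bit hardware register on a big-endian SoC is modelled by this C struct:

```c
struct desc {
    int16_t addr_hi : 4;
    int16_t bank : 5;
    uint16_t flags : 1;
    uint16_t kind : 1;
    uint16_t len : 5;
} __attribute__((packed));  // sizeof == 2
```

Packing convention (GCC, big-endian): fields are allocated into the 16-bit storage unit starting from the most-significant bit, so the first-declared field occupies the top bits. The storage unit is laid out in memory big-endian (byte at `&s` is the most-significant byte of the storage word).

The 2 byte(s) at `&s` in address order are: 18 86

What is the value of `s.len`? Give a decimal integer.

[0]=0x18 [1]=0x86 (big-endian) → word 0x1886
addr_hi:4 @ bit 12 → (0x1886>>12)&0xf = 0x1
bank:5 @ bit 7 → (0x1886>>7)&0x1f = 0x11
flags:1 @ bit 6 → (0x1886>>6)&0x1 = 0x0
kind:1 @ bit 5 → (0x1886>>5)&0x1 = 0x0
len:5 @ bit 0 → (0x1886>>0)&0x1f = 0x6  ←

6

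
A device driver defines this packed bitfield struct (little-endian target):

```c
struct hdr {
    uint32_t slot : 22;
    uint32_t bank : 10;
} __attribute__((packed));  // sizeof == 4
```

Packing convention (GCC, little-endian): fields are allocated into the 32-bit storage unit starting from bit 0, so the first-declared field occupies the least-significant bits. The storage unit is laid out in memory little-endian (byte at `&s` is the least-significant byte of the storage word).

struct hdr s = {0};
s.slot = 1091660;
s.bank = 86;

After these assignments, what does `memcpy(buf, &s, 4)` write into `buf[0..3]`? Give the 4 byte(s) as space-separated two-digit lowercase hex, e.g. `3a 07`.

4c a8 90 15

slot (22b) val=1091660 bits=0x10a84c at bit 0: 0x0010a84c
bank (10b) val=86 bits=0x56 at bit 22: 0x1590a84c
word = 0x1590a84c → little-endian bytes:
  [0]=0x4c  [1]=0xa8  [2]=0x90  [3]=0x15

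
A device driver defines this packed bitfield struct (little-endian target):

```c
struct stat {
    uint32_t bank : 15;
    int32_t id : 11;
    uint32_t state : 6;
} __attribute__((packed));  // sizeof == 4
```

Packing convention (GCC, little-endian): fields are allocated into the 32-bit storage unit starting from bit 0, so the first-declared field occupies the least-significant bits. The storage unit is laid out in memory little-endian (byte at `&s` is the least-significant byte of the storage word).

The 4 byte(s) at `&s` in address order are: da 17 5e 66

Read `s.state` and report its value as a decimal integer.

[0]=0xda [1]=0x17 [2]=0x5e [3]=0x66 (little-endian) → word 0x665e17da
bank [0+:15] = (word>>0) & 0x7fff = 6106
id [15+:11] = (word>>15) & 0x7ff = 1212
state [26+:6] = (word>>26) & 0x3f = 25  ←

25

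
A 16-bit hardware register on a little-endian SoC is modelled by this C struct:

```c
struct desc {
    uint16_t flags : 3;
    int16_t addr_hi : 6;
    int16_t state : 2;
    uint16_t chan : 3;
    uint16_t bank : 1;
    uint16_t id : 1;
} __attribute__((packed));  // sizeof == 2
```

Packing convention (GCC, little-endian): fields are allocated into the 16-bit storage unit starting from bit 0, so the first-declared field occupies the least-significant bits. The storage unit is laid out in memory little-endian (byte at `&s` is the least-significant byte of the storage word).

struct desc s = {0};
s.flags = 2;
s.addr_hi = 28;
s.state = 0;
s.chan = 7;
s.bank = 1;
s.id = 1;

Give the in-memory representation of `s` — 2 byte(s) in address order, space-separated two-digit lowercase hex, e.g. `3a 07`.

e2 f8

flags:3 = 2 → 0x2 << 0 → word 0x0002
addr_hi:6 = 28 → 0x1c << 3 → word 0x00e2
state:2 = 0 → 0x0 << 9 → word 0x00e2
chan:3 = 7 → 0x7 << 11 → word 0x38e2
bank:1 = 1 → 0x1 << 14 → word 0x78e2
id:1 = 1 → 0x1 << 15 → word 0xf8e2
word = 0xf8e2 → little-endian bytes:
  [0]=0xe2  [1]=0xf8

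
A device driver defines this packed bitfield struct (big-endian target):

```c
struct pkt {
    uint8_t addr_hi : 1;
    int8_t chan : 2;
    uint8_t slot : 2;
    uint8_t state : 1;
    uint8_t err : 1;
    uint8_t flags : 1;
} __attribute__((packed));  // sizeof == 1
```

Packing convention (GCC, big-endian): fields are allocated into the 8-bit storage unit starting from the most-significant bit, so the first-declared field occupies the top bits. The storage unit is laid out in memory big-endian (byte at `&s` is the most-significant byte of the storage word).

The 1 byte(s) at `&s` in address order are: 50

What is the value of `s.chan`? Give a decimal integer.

-2

[0]=0x50 (big-endian) → word 0x50
addr_hi [7+:1] = (word>>7) & 0x1 = 0
chan [5+:2] = (word>>5) & 0x3 = 2  ←
slot [3+:2] = (word>>3) & 0x3 = 2
state [2+:1] = (word>>2) & 0x1 = 0
err [1+:1] = (word>>1) & 0x1 = 0
flags [0+:1] = (word>>0) & 0x1 = 0
chan signed 2b, MSB=1: 2 - 4 = -2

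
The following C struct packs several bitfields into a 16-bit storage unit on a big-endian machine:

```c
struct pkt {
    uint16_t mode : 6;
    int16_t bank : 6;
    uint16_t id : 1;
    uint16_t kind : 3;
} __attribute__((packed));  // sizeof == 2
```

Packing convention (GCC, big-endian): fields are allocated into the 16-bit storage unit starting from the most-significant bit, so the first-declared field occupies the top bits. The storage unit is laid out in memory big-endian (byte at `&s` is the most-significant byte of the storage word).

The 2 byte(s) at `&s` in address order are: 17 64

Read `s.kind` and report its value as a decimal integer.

[0]=0x17 [1]=0x64 (big-endian) → word 0x1764
mode [10+:6] = (word>>10) & 0x3f = 5
bank [4+:6] = (word>>4) & 0x3f = 54
id [3+:1] = (word>>3) & 0x1 = 0
kind [0+:3] = (word>>0) & 0x7 = 4  ←

4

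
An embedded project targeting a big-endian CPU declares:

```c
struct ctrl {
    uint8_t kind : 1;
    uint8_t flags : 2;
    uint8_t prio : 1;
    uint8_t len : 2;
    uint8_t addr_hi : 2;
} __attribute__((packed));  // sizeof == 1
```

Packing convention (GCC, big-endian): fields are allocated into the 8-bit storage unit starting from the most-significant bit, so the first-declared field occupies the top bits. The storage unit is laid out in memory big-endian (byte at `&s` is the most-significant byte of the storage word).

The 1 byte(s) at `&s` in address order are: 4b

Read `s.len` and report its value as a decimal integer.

[0]=0x4b (big-endian) → word 0x4b
kind [7+:1] = (word>>7) & 0x1 = 0
flags [5+:2] = (word>>5) & 0x3 = 2
prio [4+:1] = (word>>4) & 0x1 = 0
len [2+:2] = (word>>2) & 0x3 = 2  ←
addr_hi [0+:2] = (word>>0) & 0x3 = 3

2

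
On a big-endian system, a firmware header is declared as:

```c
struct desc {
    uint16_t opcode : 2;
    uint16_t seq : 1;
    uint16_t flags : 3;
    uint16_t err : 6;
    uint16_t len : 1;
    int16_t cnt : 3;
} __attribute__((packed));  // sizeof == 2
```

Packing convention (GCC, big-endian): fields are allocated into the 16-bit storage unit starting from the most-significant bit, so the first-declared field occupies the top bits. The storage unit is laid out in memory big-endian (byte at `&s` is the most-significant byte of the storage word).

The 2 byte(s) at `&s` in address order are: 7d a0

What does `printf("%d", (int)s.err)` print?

[0]=0x7d [1]=0xa0 (big-endian) → word 0x7da0
opcode:2 @ bit 14 → (0x7da0>>14)&0x3 = 0x1
seq:1 @ bit 13 → (0x7da0>>13)&0x1 = 0x1
flags:3 @ bit 10 → (0x7da0>>10)&0x7 = 0x7
err:6 @ bit 4 → (0x7da0>>4)&0x3f = 0x1a  ←
len:1 @ bit 3 → (0x7da0>>3)&0x1 = 0x0
cnt:3 @ bit 0 → (0x7da0>>0)&0x7 = 0x0

26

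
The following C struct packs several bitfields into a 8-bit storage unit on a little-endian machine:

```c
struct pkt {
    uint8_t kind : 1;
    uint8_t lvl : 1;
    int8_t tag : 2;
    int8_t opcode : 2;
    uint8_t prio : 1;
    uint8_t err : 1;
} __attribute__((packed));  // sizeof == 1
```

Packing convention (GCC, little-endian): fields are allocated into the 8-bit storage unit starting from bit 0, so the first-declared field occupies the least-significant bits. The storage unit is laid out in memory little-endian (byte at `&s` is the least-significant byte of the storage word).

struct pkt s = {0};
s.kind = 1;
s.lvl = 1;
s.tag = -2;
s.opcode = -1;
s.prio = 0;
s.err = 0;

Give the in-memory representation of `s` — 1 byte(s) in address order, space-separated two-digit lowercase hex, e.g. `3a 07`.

kind:1 = 1 → 0x1 << 0 → word 0x01
lvl:1 = 1 → 0x1 << 1 → word 0x03
tag:2 = -2 → 0x2 << 2 → word 0x0b
opcode:2 = -1 → 0x3 << 4 → word 0x3b
prio:1 = 0 → 0x0 << 6 → word 0x3b
err:1 = 0 → 0x0 << 7 → word 0x3b
word = 0x3b → little-endian bytes:
  [0]=0x3b

3b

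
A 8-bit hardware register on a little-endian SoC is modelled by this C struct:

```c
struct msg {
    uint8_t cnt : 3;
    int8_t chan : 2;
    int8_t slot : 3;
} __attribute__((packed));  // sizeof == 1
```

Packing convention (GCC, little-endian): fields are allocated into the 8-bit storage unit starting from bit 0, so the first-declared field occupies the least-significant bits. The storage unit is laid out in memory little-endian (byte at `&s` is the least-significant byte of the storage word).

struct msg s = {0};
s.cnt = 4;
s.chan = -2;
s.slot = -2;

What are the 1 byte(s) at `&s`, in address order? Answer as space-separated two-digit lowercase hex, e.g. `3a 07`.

d4

[0+:3] cnt=4 & 0x7 = 0x4; word=0x04
[3+:2] chan=-2 & 0x3 = 0x2; word=0x14
[5+:3] slot=-2 & 0x7 = 0x6; word=0xd4
word = 0xd4 → little-endian bytes:
  [0]=0xd4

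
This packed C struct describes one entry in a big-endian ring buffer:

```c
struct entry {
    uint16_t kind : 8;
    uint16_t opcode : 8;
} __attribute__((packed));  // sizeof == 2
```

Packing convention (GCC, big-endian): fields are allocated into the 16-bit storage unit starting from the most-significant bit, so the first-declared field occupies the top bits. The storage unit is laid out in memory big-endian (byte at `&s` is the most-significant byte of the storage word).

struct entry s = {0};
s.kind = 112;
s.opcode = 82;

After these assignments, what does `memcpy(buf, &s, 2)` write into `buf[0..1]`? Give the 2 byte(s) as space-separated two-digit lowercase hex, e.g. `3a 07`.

[8+:8] kind=112 & 0xff = 0x70; word=0x7000
[0+:8] opcode=82 & 0xff = 0x52; word=0x7052
word = 0x7052 → big-endian bytes:
  [0]=0x70  [1]=0x52

70 52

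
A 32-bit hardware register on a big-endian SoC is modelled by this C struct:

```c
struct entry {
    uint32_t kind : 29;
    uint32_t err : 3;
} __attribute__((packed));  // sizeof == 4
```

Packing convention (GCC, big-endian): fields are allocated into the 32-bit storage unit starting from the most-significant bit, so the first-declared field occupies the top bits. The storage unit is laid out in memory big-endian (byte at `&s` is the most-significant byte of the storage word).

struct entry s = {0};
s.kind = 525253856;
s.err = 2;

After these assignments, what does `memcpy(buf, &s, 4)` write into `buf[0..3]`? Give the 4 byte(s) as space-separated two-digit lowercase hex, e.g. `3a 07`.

fa 75 e7 02

kind (29b) val=525253856 bits=0x1f4ebce0 at bit 3: 0xfa75e700
err (3b) val=2 bits=0x2 at bit 0: 0xfa75e702
word = 0xfa75e702 → big-endian bytes:
  [0]=0xfa  [1]=0x75  [2]=0xe7  [3]=0x02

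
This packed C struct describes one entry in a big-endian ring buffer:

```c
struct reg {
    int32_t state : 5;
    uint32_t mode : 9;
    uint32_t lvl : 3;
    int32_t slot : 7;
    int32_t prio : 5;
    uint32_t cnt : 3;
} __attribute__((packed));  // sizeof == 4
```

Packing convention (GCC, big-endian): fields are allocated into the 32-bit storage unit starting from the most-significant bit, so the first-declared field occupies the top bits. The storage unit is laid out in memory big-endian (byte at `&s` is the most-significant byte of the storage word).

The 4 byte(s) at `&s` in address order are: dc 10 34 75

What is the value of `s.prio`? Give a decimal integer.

14

[0]=0xdc [1]=0x10 [2]=0x34 [3]=0x75 (big-endian) → word 0xdc103475
state:5 @ bit 27 → (0xdc103475>>27)&0x1f = 0x1b
mode:9 @ bit 18 → (0xdc103475>>18)&0x1ff = 0x104
lvl:3 @ bit 15 → (0xdc103475>>15)&0x7 = 0x0
slot:7 @ bit 8 → (0xdc103475>>8)&0x7f = 0x34
prio:5 @ bit 3 → (0xdc103475>>3)&0x1f = 0xe  ←
cnt:3 @ bit 0 → (0xdc103475>>0)&0x7 = 0x5
prio signed 5b, MSB=0: value = 14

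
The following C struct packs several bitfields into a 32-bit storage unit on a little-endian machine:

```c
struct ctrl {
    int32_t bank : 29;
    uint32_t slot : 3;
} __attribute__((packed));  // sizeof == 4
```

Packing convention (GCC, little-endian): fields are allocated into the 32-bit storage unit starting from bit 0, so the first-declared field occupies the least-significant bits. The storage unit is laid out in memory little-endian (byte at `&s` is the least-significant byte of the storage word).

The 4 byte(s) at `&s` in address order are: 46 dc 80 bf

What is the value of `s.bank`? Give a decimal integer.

[0]=0x46 [1]=0xdc [2]=0x80 [3]=0xbf (little-endian) → word 0xbf80dc46
bank [0+:29] = (word>>0) & 0x1fffffff = 528538694  ←
slot [29+:3] = (word>>29) & 0x7 = 5
bank signed 29b, MSB=1: 528538694 - 536870912 = -8332218

-8332218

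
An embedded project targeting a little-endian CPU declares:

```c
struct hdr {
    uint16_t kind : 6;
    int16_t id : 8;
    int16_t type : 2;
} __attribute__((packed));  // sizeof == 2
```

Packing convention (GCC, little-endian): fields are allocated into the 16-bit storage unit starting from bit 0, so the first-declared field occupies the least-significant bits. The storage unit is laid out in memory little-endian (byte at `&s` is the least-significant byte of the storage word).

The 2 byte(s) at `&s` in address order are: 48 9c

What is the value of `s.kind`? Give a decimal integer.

8

[0]=0x48 [1]=0x9c (little-endian) → word 0x9c48
kind [0+:6] = (word>>0) & 0x3f = 8  ←
id [6+:8] = (word>>6) & 0xff = 113
type [14+:2] = (word>>14) & 0x3 = 2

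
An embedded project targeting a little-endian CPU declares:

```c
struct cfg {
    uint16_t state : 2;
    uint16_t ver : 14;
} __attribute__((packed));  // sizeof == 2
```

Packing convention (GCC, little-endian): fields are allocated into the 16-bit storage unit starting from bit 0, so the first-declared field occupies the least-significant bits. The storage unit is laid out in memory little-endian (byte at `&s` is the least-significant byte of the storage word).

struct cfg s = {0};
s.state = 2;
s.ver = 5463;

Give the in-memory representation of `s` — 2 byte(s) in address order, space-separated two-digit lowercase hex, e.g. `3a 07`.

state (2b) val=2 bits=0x2 at bit 0: 0x0002
ver (14b) val=5463 bits=0x1557 at bit 2: 0x555e
word = 0x555e → little-endian bytes:
  [0]=0x5e  [1]=0x55

5e 55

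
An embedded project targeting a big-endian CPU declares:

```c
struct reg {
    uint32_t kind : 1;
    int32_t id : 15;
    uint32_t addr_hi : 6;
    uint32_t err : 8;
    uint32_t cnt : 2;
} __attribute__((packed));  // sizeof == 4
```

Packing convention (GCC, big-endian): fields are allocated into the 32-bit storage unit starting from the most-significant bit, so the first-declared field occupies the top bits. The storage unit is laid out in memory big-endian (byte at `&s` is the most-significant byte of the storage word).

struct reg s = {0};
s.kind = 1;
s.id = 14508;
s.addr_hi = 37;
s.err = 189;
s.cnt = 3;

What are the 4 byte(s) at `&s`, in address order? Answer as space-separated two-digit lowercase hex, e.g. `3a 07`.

kind (1b) val=1 bits=0x1 at bit 31: 0x80000000
id (15b) val=14508 bits=0x38ac at bit 16: 0xb8ac0000
addr_hi (6b) val=37 bits=0x25 at bit 10: 0xb8ac9400
err (8b) val=189 bits=0xbd at bit 2: 0xb8ac96f4
cnt (2b) val=3 bits=0x3 at bit 0: 0xb8ac96f7
word = 0xb8ac96f7 → big-endian bytes:
  [0]=0xb8  [1]=0xac  [2]=0x96  [3]=0xf7

b8 ac 96 f7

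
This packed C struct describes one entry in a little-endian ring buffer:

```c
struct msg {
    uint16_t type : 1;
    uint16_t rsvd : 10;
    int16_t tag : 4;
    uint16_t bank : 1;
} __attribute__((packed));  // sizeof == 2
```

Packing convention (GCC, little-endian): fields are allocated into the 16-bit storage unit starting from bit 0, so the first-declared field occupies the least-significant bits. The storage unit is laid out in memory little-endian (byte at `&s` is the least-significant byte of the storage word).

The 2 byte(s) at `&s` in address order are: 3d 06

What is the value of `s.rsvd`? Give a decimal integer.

[0]=0x3d [1]=0x06 (little-endian) → word 0x063d
type [0+:1] = (word>>0) & 0x1 = 1
rsvd [1+:10] = (word>>1) & 0x3ff = 798  ←
tag [11+:4] = (word>>11) & 0xf = 0
bank [15+:1] = (word>>15) & 0x1 = 0

798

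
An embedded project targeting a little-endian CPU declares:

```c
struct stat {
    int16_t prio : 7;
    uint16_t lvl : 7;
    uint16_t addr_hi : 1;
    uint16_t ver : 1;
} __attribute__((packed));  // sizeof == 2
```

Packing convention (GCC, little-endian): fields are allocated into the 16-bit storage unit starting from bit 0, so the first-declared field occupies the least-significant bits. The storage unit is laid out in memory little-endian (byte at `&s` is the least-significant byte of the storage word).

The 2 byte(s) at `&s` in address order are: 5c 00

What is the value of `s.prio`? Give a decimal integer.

-36

[0]=0x5c [1]=0x00 (little-endian) → word 0x005c
prio:7 @ bit 0 → (0x005c>>0)&0x7f = 0x5c  ←
lvl:7 @ bit 7 → (0x005c>>7)&0x7f = 0x0
addr_hi:1 @ bit 14 → (0x005c>>14)&0x1 = 0x0
ver:1 @ bit 15 → (0x005c>>15)&0x1 = 0x0
prio signed 7b, MSB=1: 92 - 128 = -36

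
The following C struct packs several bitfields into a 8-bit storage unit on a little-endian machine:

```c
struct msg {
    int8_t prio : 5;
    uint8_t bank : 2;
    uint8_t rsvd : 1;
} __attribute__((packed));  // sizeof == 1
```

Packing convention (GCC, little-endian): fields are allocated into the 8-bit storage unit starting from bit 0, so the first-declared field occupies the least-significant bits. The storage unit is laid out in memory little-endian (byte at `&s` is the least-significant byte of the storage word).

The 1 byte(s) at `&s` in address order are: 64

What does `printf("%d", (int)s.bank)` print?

[0]=0x64 (little-endian) → word 0x64
prio:5 @ bit 0 → (0x64>>0)&0x1f = 0x4
bank:2 @ bit 5 → (0x64>>5)&0x3 = 0x3  ←
rsvd:1 @ bit 7 → (0x64>>7)&0x1 = 0x0

3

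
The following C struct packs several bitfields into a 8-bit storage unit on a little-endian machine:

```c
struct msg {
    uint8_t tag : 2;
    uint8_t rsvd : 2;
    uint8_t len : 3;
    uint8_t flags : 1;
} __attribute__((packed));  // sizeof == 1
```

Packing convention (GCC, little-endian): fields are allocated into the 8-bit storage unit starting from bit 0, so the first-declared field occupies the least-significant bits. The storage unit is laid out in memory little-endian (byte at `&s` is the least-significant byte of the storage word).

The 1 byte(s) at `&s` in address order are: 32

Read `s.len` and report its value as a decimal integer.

3

[0]=0x32 (little-endian) → word 0x32
tag [0+:2] = (word>>0) & 0x3 = 2
rsvd [2+:2] = (word>>2) & 0x3 = 0
len [4+:3] = (word>>4) & 0x7 = 3  ←
flags [7+:1] = (word>>7) & 0x1 = 0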